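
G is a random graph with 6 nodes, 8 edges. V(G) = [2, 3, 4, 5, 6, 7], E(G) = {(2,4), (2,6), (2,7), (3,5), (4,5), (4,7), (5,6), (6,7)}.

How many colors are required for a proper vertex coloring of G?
Clique number ω(G) = 3 (lower bound: χ ≥ ω).
The clique on [2, 4, 7] has size 3, forcing χ ≥ 3, and the coloring below uses 3 colors, so χ(G) = 3.
A valid 3-coloring: color 1: [3, 4, 6]; color 2: [5, 7]; color 3: [2].

χ(G) = 3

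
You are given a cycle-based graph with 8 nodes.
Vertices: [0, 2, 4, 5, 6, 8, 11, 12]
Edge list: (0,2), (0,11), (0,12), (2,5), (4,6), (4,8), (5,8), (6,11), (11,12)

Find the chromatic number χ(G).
Clique number ω(G) = 3 (lower bound: χ ≥ ω).
The clique on [0, 11, 12] has size 3, forcing χ ≥ 3, and the coloring below uses 3 colors, so χ(G) = 3.
A valid 3-coloring: color 1: [0, 6, 8]; color 2: [4, 5, 11]; color 3: [2, 12].

χ(G) = 3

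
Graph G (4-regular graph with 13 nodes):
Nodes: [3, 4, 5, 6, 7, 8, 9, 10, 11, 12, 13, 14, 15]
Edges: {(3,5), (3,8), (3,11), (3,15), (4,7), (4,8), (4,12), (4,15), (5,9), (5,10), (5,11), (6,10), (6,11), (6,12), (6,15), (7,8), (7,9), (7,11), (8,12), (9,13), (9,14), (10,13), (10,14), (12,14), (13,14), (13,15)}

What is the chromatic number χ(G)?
χ(G) = 3

Clique number ω(G) = 3 (lower bound: χ ≥ ω).
The clique on [3, 5, 11] has size 3, forcing χ ≥ 3, and the coloring below uses 3 colors, so χ(G) = 3.
A valid 3-coloring: color 1: [3, 7, 12, 13]; color 2: [4, 5, 6, 14]; color 3: [8, 9, 10, 11, 15].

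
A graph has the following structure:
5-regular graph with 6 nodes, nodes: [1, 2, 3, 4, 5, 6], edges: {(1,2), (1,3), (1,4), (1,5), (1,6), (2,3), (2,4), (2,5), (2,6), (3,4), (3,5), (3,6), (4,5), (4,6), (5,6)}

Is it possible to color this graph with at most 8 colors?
Yes, G is 8-colorable

A valid 8-coloring: color 1: [2]; color 2: [3]; color 3: [1]; color 4: [5]; color 5: [4]; color 6: [6].
(χ(G) = 6 ≤ 8.)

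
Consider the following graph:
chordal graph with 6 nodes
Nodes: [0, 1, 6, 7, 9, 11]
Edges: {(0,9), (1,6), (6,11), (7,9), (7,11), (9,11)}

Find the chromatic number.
Clique number ω(G) = 3 (lower bound: χ ≥ ω).
The clique on [7, 9, 11] has size 3, forcing χ ≥ 3, and the coloring below uses 3 colors, so χ(G) = 3.
A valid 3-coloring: color 1: [0, 1, 11]; color 2: [6, 9]; color 3: [7].

χ(G) = 3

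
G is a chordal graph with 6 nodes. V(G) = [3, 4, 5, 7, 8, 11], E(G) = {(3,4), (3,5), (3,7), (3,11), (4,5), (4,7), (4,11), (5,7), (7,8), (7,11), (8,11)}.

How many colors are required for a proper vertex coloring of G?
Clique number ω(G) = 4 (lower bound: χ ≥ ω).
The clique on [3, 4, 7, 11] has size 4, forcing χ ≥ 4, and the coloring below uses 4 colors, so χ(G) = 4.
A valid 4-coloring: color 1: [7]; color 2: [3, 8]; color 3: [4]; color 4: [5, 11].

χ(G) = 4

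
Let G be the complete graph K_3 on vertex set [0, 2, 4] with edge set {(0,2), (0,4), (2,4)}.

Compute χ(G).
Clique number ω(G) = 3 (lower bound: χ ≥ ω).
The clique on [0, 2, 4] has size 3, forcing χ ≥ 3, and the coloring below uses 3 colors, so χ(G) = 3.
A valid 3-coloring: color 1: [2]; color 2: [4]; color 3: [0].

χ(G) = 3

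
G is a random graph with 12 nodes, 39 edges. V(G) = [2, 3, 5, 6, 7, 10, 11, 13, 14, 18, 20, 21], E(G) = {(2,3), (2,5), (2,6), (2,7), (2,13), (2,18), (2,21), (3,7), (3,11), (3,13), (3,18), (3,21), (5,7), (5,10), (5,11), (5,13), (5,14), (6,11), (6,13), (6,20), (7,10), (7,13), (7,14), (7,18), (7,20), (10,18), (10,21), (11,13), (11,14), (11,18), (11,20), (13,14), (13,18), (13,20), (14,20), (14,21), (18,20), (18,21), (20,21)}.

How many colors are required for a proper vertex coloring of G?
Clique number ω(G) = 5 (lower bound: χ ≥ ω).
The clique on [2, 3, 7, 13, 18] has size 5, forcing χ ≥ 5, and the coloring below uses 5 colors, so χ(G) = 5.
A valid 5-coloring: color 1: [13, 21]; color 2: [7, 11]; color 3: [5, 6, 18]; color 4: [2, 10, 20]; color 5: [3, 14].

χ(G) = 5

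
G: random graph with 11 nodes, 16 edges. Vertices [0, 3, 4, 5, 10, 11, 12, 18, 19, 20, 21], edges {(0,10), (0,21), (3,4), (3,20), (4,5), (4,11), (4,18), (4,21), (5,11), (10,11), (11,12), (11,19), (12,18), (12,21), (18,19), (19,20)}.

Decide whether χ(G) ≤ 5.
A valid 5-coloring: color 1: [4, 10, 12, 19]; color 2: [0, 3, 11, 18]; color 3: [5, 20, 21].
(χ(G) = 3 ≤ 5.)

Yes, G is 5-colorable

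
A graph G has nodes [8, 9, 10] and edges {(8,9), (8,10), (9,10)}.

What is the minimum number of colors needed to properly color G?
Clique number ω(G) = 3 (lower bound: χ ≥ ω).
The clique on [8, 9, 10] has size 3, forcing χ ≥ 3, and the coloring below uses 3 colors, so χ(G) = 3.
A valid 3-coloring: color 1: [10]; color 2: [8]; color 3: [9].

χ(G) = 3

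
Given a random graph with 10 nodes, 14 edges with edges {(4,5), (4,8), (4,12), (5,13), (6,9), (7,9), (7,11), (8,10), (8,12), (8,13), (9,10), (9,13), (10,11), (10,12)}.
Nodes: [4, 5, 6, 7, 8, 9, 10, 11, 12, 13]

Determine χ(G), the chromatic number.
χ(G) = 3

Clique number ω(G) = 3 (lower bound: χ ≥ ω).
The clique on [8, 10, 12] has size 3, forcing χ ≥ 3, and the coloring below uses 3 colors, so χ(G) = 3.
A valid 3-coloring: color 1: [5, 8, 9, 11]; color 2: [4, 6, 7, 10, 13]; color 3: [12].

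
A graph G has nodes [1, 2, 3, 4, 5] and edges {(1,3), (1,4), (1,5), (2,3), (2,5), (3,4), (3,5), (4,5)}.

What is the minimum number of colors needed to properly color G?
χ(G) = 4

Clique number ω(G) = 4 (lower bound: χ ≥ ω).
The clique on [1, 3, 4, 5] has size 4, forcing χ ≥ 4, and the coloring below uses 4 colors, so χ(G) = 4.
A valid 4-coloring: color 1: [5]; color 2: [3]; color 3: [2, 4]; color 4: [1].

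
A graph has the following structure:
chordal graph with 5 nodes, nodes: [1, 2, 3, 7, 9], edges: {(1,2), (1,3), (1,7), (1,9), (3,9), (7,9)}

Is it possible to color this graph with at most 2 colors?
No, G is not 2-colorable

The clique on vertices [1, 3, 9] has size 3 > 2, so it alone needs 3 colors.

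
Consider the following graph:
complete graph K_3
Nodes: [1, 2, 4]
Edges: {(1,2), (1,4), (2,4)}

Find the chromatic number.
χ(G) = 3

Clique number ω(G) = 3 (lower bound: χ ≥ ω).
The clique on [1, 2, 4] has size 3, forcing χ ≥ 3, and the coloring below uses 3 colors, so χ(G) = 3.
A valid 3-coloring: color 1: [2]; color 2: [1]; color 3: [4].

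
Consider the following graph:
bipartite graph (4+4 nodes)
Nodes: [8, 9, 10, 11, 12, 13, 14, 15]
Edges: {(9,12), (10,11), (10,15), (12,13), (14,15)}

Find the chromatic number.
χ(G) = 2

Clique number ω(G) = 2 (lower bound: χ ≥ ω).
The graph is bipartite (no odd cycle), so 2 colors suffice: χ(G) = 2.
A valid 2-coloring: color 1: [8, 11, 12, 15]; color 2: [9, 10, 13, 14].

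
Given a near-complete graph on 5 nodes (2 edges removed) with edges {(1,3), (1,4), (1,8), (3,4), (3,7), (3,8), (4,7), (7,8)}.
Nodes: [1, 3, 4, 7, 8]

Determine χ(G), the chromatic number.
χ(G) = 3

Clique number ω(G) = 3 (lower bound: χ ≥ ω).
The clique on [1, 3, 8] has size 3, forcing χ ≥ 3, and the coloring below uses 3 colors, so χ(G) = 3.
A valid 3-coloring: color 1: [3]; color 2: [1, 7]; color 3: [4, 8].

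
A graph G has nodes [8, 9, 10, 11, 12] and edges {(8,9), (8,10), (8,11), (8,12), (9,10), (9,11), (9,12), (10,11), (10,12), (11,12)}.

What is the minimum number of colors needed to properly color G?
χ(G) = 5

Clique number ω(G) = 5 (lower bound: χ ≥ ω).
The clique on [8, 9, 10, 11, 12] has size 5, forcing χ ≥ 5, and the coloring below uses 5 colors, so χ(G) = 5.
A valid 5-coloring: color 1: [8]; color 2: [9]; color 3: [11]; color 4: [12]; color 5: [10].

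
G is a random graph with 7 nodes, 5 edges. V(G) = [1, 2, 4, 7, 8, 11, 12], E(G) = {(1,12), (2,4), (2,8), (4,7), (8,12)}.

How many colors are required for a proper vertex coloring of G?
χ(G) = 2

Clique number ω(G) = 2 (lower bound: χ ≥ ω).
The graph is bipartite (no odd cycle), so 2 colors suffice: χ(G) = 2.
A valid 2-coloring: color 1: [2, 7, 11, 12]; color 2: [1, 4, 8].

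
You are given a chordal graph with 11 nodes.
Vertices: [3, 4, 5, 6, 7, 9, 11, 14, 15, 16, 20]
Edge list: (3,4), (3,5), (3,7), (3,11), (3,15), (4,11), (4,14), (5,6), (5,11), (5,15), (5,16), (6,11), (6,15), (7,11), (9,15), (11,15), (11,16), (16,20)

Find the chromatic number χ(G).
χ(G) = 4

Clique number ω(G) = 4 (lower bound: χ ≥ ω).
The clique on [3, 5, 11, 15] has size 4, forcing χ ≥ 4, and the coloring below uses 4 colors, so χ(G) = 4.
A valid 4-coloring: color 1: [9, 11, 14, 20]; color 2: [4, 5, 7]; color 3: [15, 16]; color 4: [3, 6].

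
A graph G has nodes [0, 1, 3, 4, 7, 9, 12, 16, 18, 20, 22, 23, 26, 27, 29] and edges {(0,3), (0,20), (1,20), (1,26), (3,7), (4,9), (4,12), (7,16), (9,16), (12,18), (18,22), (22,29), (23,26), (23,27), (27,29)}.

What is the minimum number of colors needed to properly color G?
Clique number ω(G) = 2 (lower bound: χ ≥ ω).
Odd cycle [9, 16, 7, 3, 0, 20, 1, 26, 23, 27, 29, 22, 18, 12, 4] needs 3 colors (χ ≥ 3).
The coloring below uses 3 colors, so χ(G) = 3.
A valid 3-coloring: color 1: [0, 1, 7, 9, 12, 23, 29]; color 2: [3, 4, 16, 20, 22, 26, 27]; color 3: [18].

χ(G) = 3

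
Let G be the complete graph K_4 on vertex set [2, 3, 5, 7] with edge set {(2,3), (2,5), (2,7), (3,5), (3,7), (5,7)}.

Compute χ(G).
χ(G) = 4

Clique number ω(G) = 4 (lower bound: χ ≥ ω).
The clique on [2, 3, 5, 7] has size 4, forcing χ ≥ 4, and the coloring below uses 4 colors, so χ(G) = 4.
A valid 4-coloring: color 1: [7]; color 2: [2]; color 3: [5]; color 4: [3].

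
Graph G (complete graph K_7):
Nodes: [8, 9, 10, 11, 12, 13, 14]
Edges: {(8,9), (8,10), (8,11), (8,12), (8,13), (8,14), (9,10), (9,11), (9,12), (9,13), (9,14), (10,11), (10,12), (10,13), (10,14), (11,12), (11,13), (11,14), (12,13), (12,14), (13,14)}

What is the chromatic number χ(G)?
χ(G) = 7

Clique number ω(G) = 7 (lower bound: χ ≥ ω).
The clique on [8, 9, 10, 11, 12, 13, 14] has size 7, forcing χ ≥ 7, and the coloring below uses 7 colors, so χ(G) = 7.
A valid 7-coloring: color 1: [13]; color 2: [12]; color 3: [14]; color 4: [11]; color 5: [10]; color 6: [8]; color 7: [9].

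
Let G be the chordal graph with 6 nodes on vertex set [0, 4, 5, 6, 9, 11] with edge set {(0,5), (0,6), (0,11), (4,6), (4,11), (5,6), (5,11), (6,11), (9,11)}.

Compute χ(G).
Clique number ω(G) = 4 (lower bound: χ ≥ ω).
The clique on [0, 5, 6, 11] has size 4, forcing χ ≥ 4, and the coloring below uses 4 colors, so χ(G) = 4.
A valid 4-coloring: color 1: [11]; color 2: [6, 9]; color 3: [4, 5]; color 4: [0].

χ(G) = 4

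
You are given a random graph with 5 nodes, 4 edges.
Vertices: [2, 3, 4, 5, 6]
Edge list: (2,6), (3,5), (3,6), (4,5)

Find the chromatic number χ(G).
Clique number ω(G) = 2 (lower bound: χ ≥ ω).
The graph is bipartite (no odd cycle), so 2 colors suffice: χ(G) = 2.
A valid 2-coloring: color 1: [2, 3, 4]; color 2: [5, 6].

χ(G) = 2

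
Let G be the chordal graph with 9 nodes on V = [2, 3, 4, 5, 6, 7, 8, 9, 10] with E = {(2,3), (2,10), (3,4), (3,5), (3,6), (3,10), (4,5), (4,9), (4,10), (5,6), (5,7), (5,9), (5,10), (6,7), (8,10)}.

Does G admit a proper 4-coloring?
Yes, G is 4-colorable

A valid 4-coloring: color 1: [2, 5, 8]; color 2: [3, 7, 9]; color 3: [6, 10]; color 4: [4].
(χ(G) = 4 ≤ 4.)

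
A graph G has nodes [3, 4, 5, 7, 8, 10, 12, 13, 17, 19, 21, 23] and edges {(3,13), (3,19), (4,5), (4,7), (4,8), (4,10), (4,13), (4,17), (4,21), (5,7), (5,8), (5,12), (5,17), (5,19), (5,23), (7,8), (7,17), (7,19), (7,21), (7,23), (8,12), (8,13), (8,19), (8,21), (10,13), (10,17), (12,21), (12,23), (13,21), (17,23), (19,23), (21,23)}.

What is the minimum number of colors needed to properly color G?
χ(G) = 5

Clique number ω(G) = 4 (lower bound: χ ≥ ω).
Odd cycle [19, 23, 17, 4, 8] needs 3 colors (χ ≥ 3).
Vertex 7 is adjacent to every vertex of [4, 8, 17, 19, 23], which already need 3 colors among themselves, so 7 needs a new color (χ ≥ 4).
Vertex 5 is adjacent to every vertex of [4, 7, 8, 17, 19, 23], which already need 4 colors among themselves, so 5 needs a new color (χ ≥ 5).
The coloring below uses 5 colors, so χ(G) = 5.
A valid 5-coloring: color 1: [3, 8, 17]; color 2: [4, 23]; color 3: [5, 10, 21]; color 4: [7, 12, 13]; color 5: [19].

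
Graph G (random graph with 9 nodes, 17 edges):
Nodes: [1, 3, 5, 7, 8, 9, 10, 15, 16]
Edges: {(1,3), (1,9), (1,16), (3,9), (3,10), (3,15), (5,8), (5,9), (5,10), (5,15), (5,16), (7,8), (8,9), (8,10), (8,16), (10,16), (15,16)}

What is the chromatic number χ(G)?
Clique number ω(G) = 4 (lower bound: χ ≥ ω).
The clique on [5, 8, 10, 16] has size 4, forcing χ ≥ 4, and the coloring below uses 4 colors, so χ(G) = 4.
A valid 4-coloring: color 1: [3, 8]; color 2: [7, 9, 16]; color 3: [1, 5]; color 4: [10, 15].

χ(G) = 4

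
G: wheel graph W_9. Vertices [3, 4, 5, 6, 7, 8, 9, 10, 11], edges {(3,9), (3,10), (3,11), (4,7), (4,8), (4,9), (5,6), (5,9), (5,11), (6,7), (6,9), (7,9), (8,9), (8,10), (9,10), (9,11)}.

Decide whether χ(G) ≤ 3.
Yes, G is 3-colorable

A valid 3-coloring: color 1: [9]; color 2: [4, 6, 10, 11]; color 3: [3, 5, 7, 8].
(χ(G) = 3 ≤ 3.)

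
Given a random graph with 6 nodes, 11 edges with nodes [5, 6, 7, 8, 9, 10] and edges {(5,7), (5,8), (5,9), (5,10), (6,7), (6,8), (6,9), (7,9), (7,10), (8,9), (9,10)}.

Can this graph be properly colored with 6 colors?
Yes, G is 6-colorable

A valid 6-coloring: color 1: [9]; color 2: [5, 6]; color 3: [7, 8]; color 4: [10].
(χ(G) = 4 ≤ 6.)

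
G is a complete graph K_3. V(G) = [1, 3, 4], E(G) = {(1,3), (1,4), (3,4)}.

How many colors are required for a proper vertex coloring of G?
Clique number ω(G) = 3 (lower bound: χ ≥ ω).
The clique on [1, 3, 4] has size 3, forcing χ ≥ 3, and the coloring below uses 3 colors, so χ(G) = 3.
A valid 3-coloring: color 1: [4]; color 2: [3]; color 3: [1].

χ(G) = 3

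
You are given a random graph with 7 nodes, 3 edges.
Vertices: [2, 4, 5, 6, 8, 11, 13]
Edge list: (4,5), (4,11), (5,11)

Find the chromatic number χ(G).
Clique number ω(G) = 3 (lower bound: χ ≥ ω).
The clique on [4, 5, 11] has size 3, forcing χ ≥ 3, and the coloring below uses 3 colors, so χ(G) = 3.
A valid 3-coloring: color 1: [2, 6, 8, 11, 13]; color 2: [4]; color 3: [5].

χ(G) = 3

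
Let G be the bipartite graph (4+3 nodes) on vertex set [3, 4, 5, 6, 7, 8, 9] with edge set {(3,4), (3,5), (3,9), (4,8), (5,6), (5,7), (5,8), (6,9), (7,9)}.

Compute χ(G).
χ(G) = 2

Clique number ω(G) = 2 (lower bound: χ ≥ ω).
The graph is bipartite (no odd cycle), so 2 colors suffice: χ(G) = 2.
A valid 2-coloring: color 1: [4, 5, 9]; color 2: [3, 6, 7, 8].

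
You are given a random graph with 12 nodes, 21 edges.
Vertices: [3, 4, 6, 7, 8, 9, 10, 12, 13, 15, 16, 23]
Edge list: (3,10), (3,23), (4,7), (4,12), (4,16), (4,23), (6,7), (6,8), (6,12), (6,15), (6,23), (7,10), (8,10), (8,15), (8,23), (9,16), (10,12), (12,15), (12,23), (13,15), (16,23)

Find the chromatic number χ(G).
χ(G) = 3

Clique number ω(G) = 3 (lower bound: χ ≥ ω).
The clique on [6, 8, 15] has size 3, forcing χ ≥ 3, and the coloring below uses 3 colors, so χ(G) = 3.
A valid 3-coloring: color 1: [9, 10, 15, 23]; color 2: [3, 4, 6, 13]; color 3: [7, 8, 12, 16].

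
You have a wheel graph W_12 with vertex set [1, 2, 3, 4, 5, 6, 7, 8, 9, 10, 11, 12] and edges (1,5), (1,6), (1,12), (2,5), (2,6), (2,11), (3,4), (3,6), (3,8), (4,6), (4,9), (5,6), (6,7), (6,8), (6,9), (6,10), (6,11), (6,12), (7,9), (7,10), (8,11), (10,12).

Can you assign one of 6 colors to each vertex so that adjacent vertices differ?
A valid 6-coloring: color 1: [6]; color 2: [1, 2, 8, 9, 10]; color 3: [3, 5, 7, 11, 12]; color 4: [4].
(χ(G) = 4 ≤ 6.)

Yes, G is 6-colorable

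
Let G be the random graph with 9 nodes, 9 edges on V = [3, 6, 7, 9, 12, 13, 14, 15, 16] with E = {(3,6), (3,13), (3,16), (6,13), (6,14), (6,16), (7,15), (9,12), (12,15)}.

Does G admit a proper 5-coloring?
Yes, G is 5-colorable

A valid 5-coloring: color 1: [6, 7, 12]; color 2: [3, 9, 14, 15]; color 3: [13, 16].
(χ(G) = 3 ≤ 5.)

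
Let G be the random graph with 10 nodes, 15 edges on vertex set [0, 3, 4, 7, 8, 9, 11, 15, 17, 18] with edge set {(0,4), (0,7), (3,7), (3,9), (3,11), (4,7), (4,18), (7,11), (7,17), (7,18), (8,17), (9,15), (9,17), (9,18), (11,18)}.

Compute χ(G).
χ(G) = 3

Clique number ω(G) = 3 (lower bound: χ ≥ ω).
The clique on [7, 11, 18] has size 3, forcing χ ≥ 3, and the coloring below uses 3 colors, so χ(G) = 3.
A valid 3-coloring: color 1: [7, 8, 9]; color 2: [0, 3, 15, 17, 18]; color 3: [4, 11].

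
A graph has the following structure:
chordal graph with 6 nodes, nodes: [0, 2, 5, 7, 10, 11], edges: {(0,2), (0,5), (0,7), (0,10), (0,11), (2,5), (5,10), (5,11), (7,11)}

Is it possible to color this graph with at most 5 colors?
A valid 5-coloring: color 1: [0]; color 2: [5, 7]; color 3: [2, 10, 11].
(χ(G) = 3 ≤ 5.)

Yes, G is 5-colorable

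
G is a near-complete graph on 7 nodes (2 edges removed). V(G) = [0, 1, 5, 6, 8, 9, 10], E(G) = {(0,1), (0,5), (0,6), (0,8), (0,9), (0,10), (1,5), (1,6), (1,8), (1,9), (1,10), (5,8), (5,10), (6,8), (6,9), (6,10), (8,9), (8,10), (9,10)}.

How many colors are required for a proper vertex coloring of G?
χ(G) = 6

Clique number ω(G) = 6 (lower bound: χ ≥ ω).
The clique on [0, 1, 6, 8, 9, 10] has size 6, forcing χ ≥ 6, and the coloring below uses 6 colors, so χ(G) = 6.
A valid 6-coloring: color 1: [8]; color 2: [1]; color 3: [0]; color 4: [10]; color 5: [5, 6]; color 6: [9].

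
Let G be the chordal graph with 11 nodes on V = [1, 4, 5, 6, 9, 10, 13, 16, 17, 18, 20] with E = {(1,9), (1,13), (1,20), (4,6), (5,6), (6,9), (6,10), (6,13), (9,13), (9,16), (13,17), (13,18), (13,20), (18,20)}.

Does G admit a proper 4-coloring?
Yes, G is 4-colorable

A valid 4-coloring: color 1: [4, 5, 10, 13, 16]; color 2: [1, 6, 17, 18]; color 3: [9, 20].
(χ(G) = 3 ≤ 4.)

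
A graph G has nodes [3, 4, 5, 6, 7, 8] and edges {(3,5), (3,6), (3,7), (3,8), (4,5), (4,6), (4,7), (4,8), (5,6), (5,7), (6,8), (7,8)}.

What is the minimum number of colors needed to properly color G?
χ(G) = 3

Clique number ω(G) = 3 (lower bound: χ ≥ ω).
The clique on [3, 6, 8] has size 3, forcing χ ≥ 3, and the coloring below uses 3 colors, so χ(G) = 3.
A valid 3-coloring: color 1: [5, 8]; color 2: [3, 4]; color 3: [6, 7].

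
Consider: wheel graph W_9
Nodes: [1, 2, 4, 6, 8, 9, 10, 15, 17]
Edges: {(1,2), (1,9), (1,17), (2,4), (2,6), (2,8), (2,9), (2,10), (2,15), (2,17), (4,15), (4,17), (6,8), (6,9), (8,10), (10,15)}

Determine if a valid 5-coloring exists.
Yes, G is 5-colorable

A valid 5-coloring: color 1: [2]; color 2: [1, 4, 6, 10]; color 3: [8, 9, 15, 17].
(χ(G) = 3 ≤ 5.)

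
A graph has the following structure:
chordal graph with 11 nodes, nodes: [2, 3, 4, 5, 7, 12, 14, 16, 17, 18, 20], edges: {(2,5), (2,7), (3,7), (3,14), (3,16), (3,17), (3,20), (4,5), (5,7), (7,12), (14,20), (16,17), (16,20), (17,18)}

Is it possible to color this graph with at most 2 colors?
The clique on vertices [2, 5, 7] has size 3 > 2, so it alone needs 3 colors.

No, G is not 2-colorable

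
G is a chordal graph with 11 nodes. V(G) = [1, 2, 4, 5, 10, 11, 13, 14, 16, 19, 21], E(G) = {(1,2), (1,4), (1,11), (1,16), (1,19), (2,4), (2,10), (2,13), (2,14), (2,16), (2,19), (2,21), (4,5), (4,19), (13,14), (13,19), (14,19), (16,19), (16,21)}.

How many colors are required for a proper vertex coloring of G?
Clique number ω(G) = 4 (lower bound: χ ≥ ω).
The clique on [1, 2, 16, 19] has size 4, forcing χ ≥ 4, and the coloring below uses 4 colors, so χ(G) = 4.
A valid 4-coloring: color 1: [2, 5, 11]; color 2: [10, 19, 21]; color 3: [1, 14]; color 4: [4, 13, 16].

χ(G) = 4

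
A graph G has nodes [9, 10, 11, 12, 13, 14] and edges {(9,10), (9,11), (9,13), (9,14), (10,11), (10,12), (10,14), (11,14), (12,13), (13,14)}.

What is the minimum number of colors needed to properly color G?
Clique number ω(G) = 4 (lower bound: χ ≥ ω).
The clique on [9, 10, 11, 14] has size 4, forcing χ ≥ 4, and the coloring below uses 4 colors, so χ(G) = 4.
A valid 4-coloring: color 1: [9, 12]; color 2: [14]; color 3: [10, 13]; color 4: [11].

χ(G) = 4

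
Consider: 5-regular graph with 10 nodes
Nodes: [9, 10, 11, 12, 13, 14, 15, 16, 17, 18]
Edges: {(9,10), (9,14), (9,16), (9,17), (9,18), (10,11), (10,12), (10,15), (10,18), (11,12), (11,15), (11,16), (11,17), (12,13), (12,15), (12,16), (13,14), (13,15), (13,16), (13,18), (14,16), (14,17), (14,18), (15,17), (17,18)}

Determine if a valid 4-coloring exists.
Yes, G is 4-colorable

A valid 4-coloring: color 1: [10, 13, 17]; color 2: [15, 16, 18]; color 3: [9, 11]; color 4: [12, 14].
(χ(G) = 4 ≤ 4.)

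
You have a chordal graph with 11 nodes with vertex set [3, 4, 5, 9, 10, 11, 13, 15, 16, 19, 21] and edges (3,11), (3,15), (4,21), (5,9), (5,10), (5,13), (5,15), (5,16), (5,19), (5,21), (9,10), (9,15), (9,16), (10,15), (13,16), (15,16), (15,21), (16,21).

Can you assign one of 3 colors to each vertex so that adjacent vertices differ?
No, G is not 3-colorable

The clique on vertices [5, 9, 15, 16] has size 4 > 3, so it alone needs 4 colors.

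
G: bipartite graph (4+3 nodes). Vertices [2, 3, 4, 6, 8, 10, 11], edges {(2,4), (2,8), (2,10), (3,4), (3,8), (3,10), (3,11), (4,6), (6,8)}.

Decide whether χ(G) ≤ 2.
Yes, G is 2-colorable

A valid 2-coloring: color 1: [2, 3, 6]; color 2: [4, 8, 10, 11].
(χ(G) = 2 ≤ 2.)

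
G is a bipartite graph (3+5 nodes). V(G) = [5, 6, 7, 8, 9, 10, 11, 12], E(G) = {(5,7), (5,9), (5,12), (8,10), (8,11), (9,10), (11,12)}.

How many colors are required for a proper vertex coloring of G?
Clique number ω(G) = 2 (lower bound: χ ≥ ω).
The graph is bipartite (no odd cycle), so 2 colors suffice: χ(G) = 2.
A valid 2-coloring: color 1: [5, 6, 10, 11]; color 2: [7, 8, 9, 12].

χ(G) = 2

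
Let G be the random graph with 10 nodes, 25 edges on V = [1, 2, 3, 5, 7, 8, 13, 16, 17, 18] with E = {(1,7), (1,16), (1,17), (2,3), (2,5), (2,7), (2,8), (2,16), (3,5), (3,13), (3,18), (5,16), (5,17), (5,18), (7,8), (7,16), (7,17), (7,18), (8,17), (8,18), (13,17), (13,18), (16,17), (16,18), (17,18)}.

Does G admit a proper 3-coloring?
No, G is not 3-colorable

The clique on vertices [1, 7, 16, 17] has size 4 > 3, so it alone needs 4 colors.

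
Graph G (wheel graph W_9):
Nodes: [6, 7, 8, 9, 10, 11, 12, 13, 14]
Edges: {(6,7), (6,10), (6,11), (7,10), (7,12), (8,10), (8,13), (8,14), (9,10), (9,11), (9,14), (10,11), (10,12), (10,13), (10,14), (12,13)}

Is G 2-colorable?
No, G is not 2-colorable

The clique on vertices [6, 10, 11] has size 3 > 2, so it alone needs 3 colors.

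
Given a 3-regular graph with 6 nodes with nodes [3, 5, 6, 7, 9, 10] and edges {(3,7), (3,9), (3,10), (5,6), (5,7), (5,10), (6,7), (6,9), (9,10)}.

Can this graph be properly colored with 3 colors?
A valid 3-coloring: color 1: [5, 9]; color 2: [7, 10]; color 3: [3, 6].
(χ(G) = 3 ≤ 3.)

Yes, G is 3-colorable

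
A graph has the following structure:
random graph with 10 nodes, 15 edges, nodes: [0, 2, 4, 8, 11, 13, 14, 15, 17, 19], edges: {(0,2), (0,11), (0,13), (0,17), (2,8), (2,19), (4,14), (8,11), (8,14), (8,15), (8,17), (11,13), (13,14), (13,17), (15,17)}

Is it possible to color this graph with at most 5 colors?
Yes, G is 5-colorable

A valid 5-coloring: color 1: [4, 8, 13, 19]; color 2: [2, 11, 14, 17]; color 3: [0, 15].
(χ(G) = 3 ≤ 5.)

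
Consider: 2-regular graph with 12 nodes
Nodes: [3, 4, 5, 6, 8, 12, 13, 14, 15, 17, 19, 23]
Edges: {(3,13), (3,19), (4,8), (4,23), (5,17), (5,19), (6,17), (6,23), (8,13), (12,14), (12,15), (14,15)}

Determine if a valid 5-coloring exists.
Yes, G is 5-colorable

A valid 5-coloring: color 1: [3, 5, 6, 8, 15]; color 2: [13, 14, 17, 19, 23]; color 3: [4, 12].
(χ(G) = 3 ≤ 5.)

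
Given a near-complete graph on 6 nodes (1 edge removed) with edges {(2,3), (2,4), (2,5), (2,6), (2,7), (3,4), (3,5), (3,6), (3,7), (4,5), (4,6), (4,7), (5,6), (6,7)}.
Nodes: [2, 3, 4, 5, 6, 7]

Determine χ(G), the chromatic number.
Clique number ω(G) = 5 (lower bound: χ ≥ ω).
The clique on [2, 3, 4, 5, 6] has size 5, forcing χ ≥ 5, and the coloring below uses 5 colors, so χ(G) = 5.
A valid 5-coloring: color 1: [6]; color 2: [2]; color 3: [3]; color 4: [4]; color 5: [5, 7].

χ(G) = 5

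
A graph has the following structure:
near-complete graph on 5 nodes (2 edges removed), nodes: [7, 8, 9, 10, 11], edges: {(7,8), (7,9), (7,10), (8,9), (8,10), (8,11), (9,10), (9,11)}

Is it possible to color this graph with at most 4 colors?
A valid 4-coloring: color 1: [8]; color 2: [9]; color 3: [10, 11]; color 4: [7].
(χ(G) = 4 ≤ 4.)

Yes, G is 4-colorable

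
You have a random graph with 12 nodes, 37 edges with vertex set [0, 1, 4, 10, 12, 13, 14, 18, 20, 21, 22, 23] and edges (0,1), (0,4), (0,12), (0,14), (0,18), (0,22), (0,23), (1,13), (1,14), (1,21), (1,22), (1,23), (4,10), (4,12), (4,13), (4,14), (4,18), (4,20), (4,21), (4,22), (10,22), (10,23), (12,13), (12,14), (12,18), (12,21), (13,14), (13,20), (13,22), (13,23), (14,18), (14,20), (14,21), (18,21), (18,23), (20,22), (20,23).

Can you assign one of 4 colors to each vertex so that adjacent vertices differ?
The clique on vertices [0, 4, 12, 14, 18] has size 5 > 4, so it alone needs 5 colors.

No, G is not 4-colorable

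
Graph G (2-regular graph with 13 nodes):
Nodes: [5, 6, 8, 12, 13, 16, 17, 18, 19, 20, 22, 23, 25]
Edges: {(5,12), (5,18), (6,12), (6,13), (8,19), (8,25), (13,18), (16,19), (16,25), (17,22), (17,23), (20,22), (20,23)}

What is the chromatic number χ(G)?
Clique number ω(G) = 2 (lower bound: χ ≥ ω).
Odd cycle [13, 18, 5, 12, 6] needs 3 colors (χ ≥ 3).
The coloring below uses 3 colors, so χ(G) = 3.
A valid 3-coloring: color 1: [8, 12, 16, 18, 22, 23]; color 2: [5, 13, 17, 19, 20, 25]; color 3: [6].

χ(G) = 3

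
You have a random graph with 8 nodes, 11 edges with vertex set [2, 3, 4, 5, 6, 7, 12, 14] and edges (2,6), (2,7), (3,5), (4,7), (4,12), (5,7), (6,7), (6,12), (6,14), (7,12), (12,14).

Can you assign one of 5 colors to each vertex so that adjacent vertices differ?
Yes, G is 5-colorable

A valid 5-coloring: color 1: [3, 7, 14]; color 2: [2, 5, 12]; color 3: [4, 6].
(χ(G) = 3 ≤ 5.)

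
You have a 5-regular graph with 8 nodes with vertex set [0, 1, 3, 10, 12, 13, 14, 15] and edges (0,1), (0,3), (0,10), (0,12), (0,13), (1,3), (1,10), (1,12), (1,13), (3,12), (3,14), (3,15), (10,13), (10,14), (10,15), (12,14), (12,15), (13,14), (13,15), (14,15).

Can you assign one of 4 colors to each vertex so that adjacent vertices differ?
Yes, G is 4-colorable

A valid 4-coloring: color 1: [3, 13]; color 2: [0, 14]; color 3: [1, 15]; color 4: [10, 12].
(χ(G) = 4 ≤ 4.)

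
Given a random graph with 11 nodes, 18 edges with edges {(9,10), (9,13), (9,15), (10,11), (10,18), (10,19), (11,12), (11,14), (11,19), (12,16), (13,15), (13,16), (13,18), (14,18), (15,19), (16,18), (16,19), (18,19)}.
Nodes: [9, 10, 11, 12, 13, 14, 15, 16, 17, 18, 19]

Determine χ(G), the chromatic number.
Clique number ω(G) = 3 (lower bound: χ ≥ ω).
The clique on [9, 13, 15] has size 3, forcing χ ≥ 3, and the coloring below uses 3 colors, so χ(G) = 3.
A valid 3-coloring: color 1: [9, 11, 17, 18]; color 2: [12, 13, 14, 19]; color 3: [10, 15, 16].

χ(G) = 3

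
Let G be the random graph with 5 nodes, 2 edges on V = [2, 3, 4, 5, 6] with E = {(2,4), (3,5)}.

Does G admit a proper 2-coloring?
A valid 2-coloring: color 1: [2, 3, 6]; color 2: [4, 5].
(χ(G) = 2 ≤ 2.)

Yes, G is 2-colorable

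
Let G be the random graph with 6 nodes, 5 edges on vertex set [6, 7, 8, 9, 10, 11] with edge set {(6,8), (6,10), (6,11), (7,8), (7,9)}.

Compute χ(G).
χ(G) = 2

Clique number ω(G) = 2 (lower bound: χ ≥ ω).
The graph is bipartite (no odd cycle), so 2 colors suffice: χ(G) = 2.
A valid 2-coloring: color 1: [6, 7]; color 2: [8, 9, 10, 11].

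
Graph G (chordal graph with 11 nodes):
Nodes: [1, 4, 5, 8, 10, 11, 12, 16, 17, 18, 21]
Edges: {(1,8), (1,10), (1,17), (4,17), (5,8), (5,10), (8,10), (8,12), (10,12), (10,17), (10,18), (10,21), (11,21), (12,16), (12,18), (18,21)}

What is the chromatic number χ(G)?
Clique number ω(G) = 3 (lower bound: χ ≥ ω).
The clique on [1, 8, 10] has size 3, forcing χ ≥ 3, and the coloring below uses 3 colors, so χ(G) = 3.
A valid 3-coloring: color 1: [4, 10, 11, 16]; color 2: [1, 5, 12, 21]; color 3: [8, 17, 18].

χ(G) = 3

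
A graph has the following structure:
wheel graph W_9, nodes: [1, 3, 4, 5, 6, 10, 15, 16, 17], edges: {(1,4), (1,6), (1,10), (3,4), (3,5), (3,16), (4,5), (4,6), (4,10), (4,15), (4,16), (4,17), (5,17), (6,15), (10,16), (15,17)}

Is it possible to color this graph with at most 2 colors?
No, G is not 2-colorable

The clique on vertices [1, 4, 10] has size 3 > 2, so it alone needs 3 colors.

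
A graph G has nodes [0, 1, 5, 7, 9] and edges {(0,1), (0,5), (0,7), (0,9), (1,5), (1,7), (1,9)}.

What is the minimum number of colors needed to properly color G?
Clique number ω(G) = 3 (lower bound: χ ≥ ω).
The clique on [0, 1, 9] has size 3, forcing χ ≥ 3, and the coloring below uses 3 colors, so χ(G) = 3.
A valid 3-coloring: color 1: [1]; color 2: [0]; color 3: [5, 7, 9].

χ(G) = 3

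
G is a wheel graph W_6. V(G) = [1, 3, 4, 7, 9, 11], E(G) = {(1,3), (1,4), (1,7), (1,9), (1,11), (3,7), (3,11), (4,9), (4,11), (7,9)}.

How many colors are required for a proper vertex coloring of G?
χ(G) = 4

Clique number ω(G) = 3 (lower bound: χ ≥ ω).
Odd cycle [4, 11, 3, 7, 9] needs 3 colors (χ ≥ 3).
Vertex 1 is adjacent to every vertex of [3, 4, 7, 9, 11], which already need 3 colors among themselves, so 1 needs a new color (χ ≥ 4).
The coloring below uses 4 colors, so χ(G) = 4.
A valid 4-coloring: color 1: [1]; color 2: [4, 7]; color 3: [9, 11]; color 4: [3].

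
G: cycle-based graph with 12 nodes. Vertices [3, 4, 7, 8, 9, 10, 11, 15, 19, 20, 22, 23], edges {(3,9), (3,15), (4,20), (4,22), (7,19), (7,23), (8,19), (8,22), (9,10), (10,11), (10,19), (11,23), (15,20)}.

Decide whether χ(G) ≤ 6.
A valid 6-coloring: color 1: [3, 10, 20, 22, 23]; color 2: [4, 9, 11, 15, 19]; color 3: [7, 8].
(χ(G) = 3 ≤ 6.)

Yes, G is 6-colorable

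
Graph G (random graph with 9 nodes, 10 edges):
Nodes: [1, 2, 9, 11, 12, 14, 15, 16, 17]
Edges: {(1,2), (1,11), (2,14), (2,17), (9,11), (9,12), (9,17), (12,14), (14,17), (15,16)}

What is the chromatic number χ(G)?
Clique number ω(G) = 3 (lower bound: χ ≥ ω).
The clique on [2, 14, 17] has size 3, forcing χ ≥ 3, and the coloring below uses 3 colors, so χ(G) = 3.
A valid 3-coloring: color 1: [2, 9, 16]; color 2: [1, 14, 15]; color 3: [11, 12, 17].

χ(G) = 3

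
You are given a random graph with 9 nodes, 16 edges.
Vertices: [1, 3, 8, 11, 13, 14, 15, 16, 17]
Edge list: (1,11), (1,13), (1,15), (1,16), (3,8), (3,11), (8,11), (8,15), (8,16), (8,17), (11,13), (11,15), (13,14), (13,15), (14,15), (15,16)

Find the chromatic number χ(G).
Clique number ω(G) = 4 (lower bound: χ ≥ ω).
The clique on [1, 11, 13, 15] has size 4, forcing χ ≥ 4, and the coloring below uses 4 colors, so χ(G) = 4.
A valid 4-coloring: color 1: [3, 15, 17]; color 2: [1, 8, 14]; color 3: [11, 16]; color 4: [13].

χ(G) = 4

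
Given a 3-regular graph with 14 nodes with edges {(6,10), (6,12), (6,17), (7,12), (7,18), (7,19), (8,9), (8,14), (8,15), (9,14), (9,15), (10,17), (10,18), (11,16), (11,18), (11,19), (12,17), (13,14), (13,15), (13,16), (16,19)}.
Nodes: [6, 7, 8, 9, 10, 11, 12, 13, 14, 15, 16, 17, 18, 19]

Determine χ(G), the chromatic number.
Clique number ω(G) = 3 (lower bound: χ ≥ ω).
The clique on [6, 10, 17] has size 3, forcing χ ≥ 3, and the coloring below uses 3 colors, so χ(G) = 3.
A valid 3-coloring: color 1: [7, 8, 11, 13, 17]; color 2: [10, 12, 14, 15, 16]; color 3: [6, 9, 18, 19].

χ(G) = 3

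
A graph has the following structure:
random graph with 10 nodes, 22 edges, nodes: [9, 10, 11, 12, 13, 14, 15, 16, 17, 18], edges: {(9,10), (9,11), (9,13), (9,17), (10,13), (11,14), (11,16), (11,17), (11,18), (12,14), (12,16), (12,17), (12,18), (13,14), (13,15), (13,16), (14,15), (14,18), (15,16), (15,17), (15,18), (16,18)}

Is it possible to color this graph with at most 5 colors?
Yes, G is 5-colorable

A valid 5-coloring: color 1: [13, 17, 18]; color 2: [10, 11, 12, 15]; color 3: [9, 14, 16].
(χ(G) = 3 ≤ 5.)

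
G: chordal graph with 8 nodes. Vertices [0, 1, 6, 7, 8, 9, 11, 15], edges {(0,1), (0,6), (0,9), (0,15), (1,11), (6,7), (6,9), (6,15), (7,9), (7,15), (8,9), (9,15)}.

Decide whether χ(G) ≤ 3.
The clique on vertices [0, 6, 9, 15] has size 4 > 3, so it alone needs 4 colors.

No, G is not 3-colorable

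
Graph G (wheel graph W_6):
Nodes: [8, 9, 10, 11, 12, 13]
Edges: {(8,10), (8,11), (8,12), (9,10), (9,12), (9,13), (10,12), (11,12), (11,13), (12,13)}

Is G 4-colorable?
Yes, G is 4-colorable

A valid 4-coloring: color 1: [12]; color 2: [9, 11]; color 3: [8, 13]; color 4: [10].
(χ(G) = 4 ≤ 4.)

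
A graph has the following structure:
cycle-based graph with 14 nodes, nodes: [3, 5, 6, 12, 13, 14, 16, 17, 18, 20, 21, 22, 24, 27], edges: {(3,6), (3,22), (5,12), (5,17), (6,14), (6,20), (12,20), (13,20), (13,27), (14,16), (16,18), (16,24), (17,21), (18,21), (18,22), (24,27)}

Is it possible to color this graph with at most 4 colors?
Yes, G is 4-colorable

A valid 4-coloring: color 1: [6, 12, 13, 17, 18, 24]; color 2: [3, 5, 16, 20, 21, 27]; color 3: [14, 22].
(χ(G) = 3 ≤ 4.)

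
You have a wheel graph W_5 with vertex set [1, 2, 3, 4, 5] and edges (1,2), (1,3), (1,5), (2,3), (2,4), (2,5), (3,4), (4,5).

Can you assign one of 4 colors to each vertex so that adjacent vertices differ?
Yes, G is 4-colorable

A valid 4-coloring: color 1: [2]; color 2: [1, 4]; color 3: [3, 5].
(χ(G) = 3 ≤ 4.)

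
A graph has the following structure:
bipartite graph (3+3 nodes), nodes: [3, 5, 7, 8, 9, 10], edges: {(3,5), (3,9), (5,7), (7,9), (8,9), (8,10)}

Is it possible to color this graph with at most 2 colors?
A valid 2-coloring: color 1: [5, 9, 10]; color 2: [3, 7, 8].
(χ(G) = 2 ≤ 2.)

Yes, G is 2-colorable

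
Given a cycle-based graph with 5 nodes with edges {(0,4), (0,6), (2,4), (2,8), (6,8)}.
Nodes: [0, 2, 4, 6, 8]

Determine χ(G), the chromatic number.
Clique number ω(G) = 2 (lower bound: χ ≥ ω).
Odd cycle [8, 6, 0, 4, 2] needs 3 colors (χ ≥ 3).
The coloring below uses 3 colors, so χ(G) = 3.
A valid 3-coloring: color 1: [4, 8]; color 2: [2, 6]; color 3: [0].

χ(G) = 3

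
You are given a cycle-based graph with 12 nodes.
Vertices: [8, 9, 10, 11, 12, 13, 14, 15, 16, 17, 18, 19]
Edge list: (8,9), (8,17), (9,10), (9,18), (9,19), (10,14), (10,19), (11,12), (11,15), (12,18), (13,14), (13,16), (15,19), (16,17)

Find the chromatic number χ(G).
χ(G) = 3

Clique number ω(G) = 3 (lower bound: χ ≥ ω).
The clique on [9, 10, 19] has size 3, forcing χ ≥ 3, and the coloring below uses 3 colors, so χ(G) = 3.
A valid 3-coloring: color 1: [9, 12, 14, 15, 16]; color 2: [8, 11, 13, 18, 19]; color 3: [10, 17].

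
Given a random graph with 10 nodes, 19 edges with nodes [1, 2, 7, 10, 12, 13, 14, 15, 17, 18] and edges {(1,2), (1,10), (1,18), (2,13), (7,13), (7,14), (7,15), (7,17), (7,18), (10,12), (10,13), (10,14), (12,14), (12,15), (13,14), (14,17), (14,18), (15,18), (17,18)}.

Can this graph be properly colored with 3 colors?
No, G is not 3-colorable

The clique on vertices [7, 14, 17, 18] has size 4 > 3, so it alone needs 4 colors.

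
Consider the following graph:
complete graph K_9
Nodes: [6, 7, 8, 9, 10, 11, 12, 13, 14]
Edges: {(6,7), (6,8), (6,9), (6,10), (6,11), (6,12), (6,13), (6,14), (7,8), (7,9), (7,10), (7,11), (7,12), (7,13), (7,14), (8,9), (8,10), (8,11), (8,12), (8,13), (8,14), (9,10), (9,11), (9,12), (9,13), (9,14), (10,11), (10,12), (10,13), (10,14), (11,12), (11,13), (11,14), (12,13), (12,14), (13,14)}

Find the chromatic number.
χ(G) = 9

Clique number ω(G) = 9 (lower bound: χ ≥ ω).
The clique on [6, 7, 8, 9, 10, 11, 12, 13, 14] has size 9, forcing χ ≥ 9, and the coloring below uses 9 colors, so χ(G) = 9.
A valid 9-coloring: color 1: [7]; color 2: [10]; color 3: [14]; color 4: [12]; color 5: [9]; color 6: [8]; color 7: [11]; color 8: [13]; color 9: [6].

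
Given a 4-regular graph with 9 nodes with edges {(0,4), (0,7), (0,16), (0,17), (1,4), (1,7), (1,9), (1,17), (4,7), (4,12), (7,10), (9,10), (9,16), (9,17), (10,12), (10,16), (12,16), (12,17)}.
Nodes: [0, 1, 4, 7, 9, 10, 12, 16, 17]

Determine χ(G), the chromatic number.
Clique number ω(G) = 3 (lower bound: χ ≥ ω).
The clique on [0, 4, 7] has size 3, forcing χ ≥ 3, and the coloring below uses 3 colors, so χ(G) = 3.
A valid 3-coloring: color 1: [7, 9, 12]; color 2: [4, 16, 17]; color 3: [0, 1, 10].

χ(G) = 3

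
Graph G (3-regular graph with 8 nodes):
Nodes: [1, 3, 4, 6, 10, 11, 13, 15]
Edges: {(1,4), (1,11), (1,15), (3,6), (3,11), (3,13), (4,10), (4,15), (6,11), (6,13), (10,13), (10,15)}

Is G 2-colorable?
The clique on vertices [1, 4, 15] has size 3 > 2, so it alone needs 3 colors.

No, G is not 2-colorable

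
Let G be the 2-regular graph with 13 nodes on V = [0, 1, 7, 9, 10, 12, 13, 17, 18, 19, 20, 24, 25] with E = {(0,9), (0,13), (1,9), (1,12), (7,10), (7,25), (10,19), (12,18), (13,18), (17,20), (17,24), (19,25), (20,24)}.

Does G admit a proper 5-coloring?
Yes, G is 5-colorable

A valid 5-coloring: color 1: [0, 1, 7, 18, 19, 24]; color 2: [9, 10, 12, 13, 20, 25]; color 3: [17].
(χ(G) = 3 ≤ 5.)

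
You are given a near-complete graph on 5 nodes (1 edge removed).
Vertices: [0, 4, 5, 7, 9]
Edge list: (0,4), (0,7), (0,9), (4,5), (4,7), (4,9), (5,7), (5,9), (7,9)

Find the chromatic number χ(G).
χ(G) = 4

Clique number ω(G) = 4 (lower bound: χ ≥ ω).
The clique on [0, 4, 7, 9] has size 4, forcing χ ≥ 4, and the coloring below uses 4 colors, so χ(G) = 4.
A valid 4-coloring: color 1: [7]; color 2: [4]; color 3: [9]; color 4: [0, 5].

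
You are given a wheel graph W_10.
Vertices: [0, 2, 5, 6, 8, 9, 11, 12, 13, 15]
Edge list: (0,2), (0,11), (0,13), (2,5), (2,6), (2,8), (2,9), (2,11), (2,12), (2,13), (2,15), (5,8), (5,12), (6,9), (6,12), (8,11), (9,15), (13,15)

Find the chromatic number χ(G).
χ(G) = 4

Clique number ω(G) = 3 (lower bound: χ ≥ ω).
Odd cycle [9, 6, 12, 5, 8, 11, 0, 13, 15] needs 3 colors (χ ≥ 3).
Vertex 2 is adjacent to every vertex of [0, 5, 6, 8, 9, 11, 12, 13, 15], which already need 3 colors among themselves, so 2 needs a new color (χ ≥ 4).
The coloring below uses 4 colors, so χ(G) = 4.
A valid 4-coloring: color 1: [2]; color 2: [8, 9, 12, 13]; color 3: [5, 6, 11, 15]; color 4: [0].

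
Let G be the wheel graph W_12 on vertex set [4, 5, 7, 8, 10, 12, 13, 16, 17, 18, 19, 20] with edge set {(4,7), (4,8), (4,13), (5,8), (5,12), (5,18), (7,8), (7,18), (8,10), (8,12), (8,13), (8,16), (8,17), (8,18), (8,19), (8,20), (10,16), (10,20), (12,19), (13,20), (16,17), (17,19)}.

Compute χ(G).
Clique number ω(G) = 3 (lower bound: χ ≥ ω).
Odd cycle [4, 13, 20, 10, 16, 17, 19, 12, 5, 18, 7] needs 3 colors (χ ≥ 3).
Vertex 8 is adjacent to every vertex of [4, 5, 7, 10, 12, 13, 16, 17, 18, 19, 20], which already need 3 colors among themselves, so 8 needs a new color (χ ≥ 4).
The coloring below uses 4 colors, so χ(G) = 4.
A valid 4-coloring: color 1: [8]; color 2: [4, 16, 18, 19, 20]; color 3: [7, 10, 12, 13, 17]; color 4: [5].

χ(G) = 4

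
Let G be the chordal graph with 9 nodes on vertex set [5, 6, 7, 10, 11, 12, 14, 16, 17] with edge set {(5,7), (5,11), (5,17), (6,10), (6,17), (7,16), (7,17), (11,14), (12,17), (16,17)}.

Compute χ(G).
χ(G) = 3

Clique number ω(G) = 3 (lower bound: χ ≥ ω).
The clique on [7, 16, 17] has size 3, forcing χ ≥ 3, and the coloring below uses 3 colors, so χ(G) = 3.
A valid 3-coloring: color 1: [10, 11, 17]; color 2: [6, 7, 12, 14]; color 3: [5, 16].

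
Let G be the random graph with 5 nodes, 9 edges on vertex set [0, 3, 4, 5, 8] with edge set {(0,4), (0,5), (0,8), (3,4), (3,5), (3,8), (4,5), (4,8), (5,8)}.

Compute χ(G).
χ(G) = 4

Clique number ω(G) = 4 (lower bound: χ ≥ ω).
The clique on [0, 4, 5, 8] has size 4, forcing χ ≥ 4, and the coloring below uses 4 colors, so χ(G) = 4.
A valid 4-coloring: color 1: [8]; color 2: [4]; color 3: [5]; color 4: [0, 3].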